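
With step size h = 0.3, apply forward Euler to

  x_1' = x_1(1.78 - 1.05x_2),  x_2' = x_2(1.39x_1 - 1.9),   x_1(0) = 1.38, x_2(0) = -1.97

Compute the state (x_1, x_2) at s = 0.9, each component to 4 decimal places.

16.5273, -10.2718

Euler on (x_1,x_2): x_1_{n+1} = x_1_n + h·x_1', x_2_{n+1} = x_2_n + h·x_2'.
0.000000: (1.380000, -1.970000); f=(5.310930, -0.035854) → (2.973279, -1.980756)
0.300000: (2.973279, -1.980756); f=(11.476244, -4.422747) → (6.416152, -3.307580)
0.600000: (6.416152, -3.307580); f=(33.703787, -23.214093) → (16.527288, -10.271808)
(x_1(0.9), x_2(0.9)) ≈ (16.5273, -10.2718)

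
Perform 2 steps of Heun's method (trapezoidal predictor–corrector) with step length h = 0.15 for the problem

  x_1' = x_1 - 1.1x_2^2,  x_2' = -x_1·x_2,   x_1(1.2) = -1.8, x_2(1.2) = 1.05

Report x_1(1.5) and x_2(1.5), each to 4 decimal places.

-3.2121, 2.1001

Heun on (x_1,x_2): k1 = f(t_n, state_n); k2 = f(t_n + h, state_n + h·k1); state_{n+1} = state_n + (h/2)·(k1 + k2).
1.200000: (-1.800000, 1.050000)
  k1 = (-3.012750, 1.890000)
  predictor → (-2.251912, 1.333500)
  k2 = (-4.207957, 3.002925)
  → (-2.341553, 1.416969)
1.350000: (-2.341553, 1.416969)
  k1 = (-4.550136, 3.317909)
  predictor → (-3.024073, 1.914656)
  k2 = (-7.056571, 5.790059)
  → (-3.212056, 2.100067)
(x_1(1.5), x_2(1.5)) ≈ (-3.2121, 2.1001)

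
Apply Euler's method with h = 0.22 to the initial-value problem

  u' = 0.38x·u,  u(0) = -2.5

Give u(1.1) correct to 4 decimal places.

-2.9902

Euler: u_{n+1} = u_n + h·f(x_n, u_n).
x=0.000000, u=-2.500000: f=0.000000 → u ← -2.500000 + 0.22·0.000000 = -2.500000
x=0.220000, u=-2.500000: f=-0.209000 → u ← -2.500000 + 0.22·(-0.209000) = -2.545980
x=0.440000, u=-2.545980: f=-0.425688 → u ← -2.545980 + 0.22·(-0.425688) = -2.639631
x=0.660000, u=-2.639631: f=-0.662020 → u ← -2.639631 + 0.22·(-0.662020) = -2.785276
x=0.880000, u=-2.785276: f=-0.931396 → u ← -2.785276 + 0.22·(-0.931396) = -2.990183
u(1.1) ≈ -2.9902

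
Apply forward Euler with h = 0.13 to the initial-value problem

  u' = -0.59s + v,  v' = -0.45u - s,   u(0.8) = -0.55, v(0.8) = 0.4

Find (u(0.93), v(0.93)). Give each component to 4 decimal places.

Euler on (u,v): u_{n+1} = u_n + h·u', v_{n+1} = v_n + h·v'.
0.800000: (-0.550000, 0.400000); f=(-0.072000, -0.552500) → (-0.559360, 0.328175)
(u(0.93), v(0.93)) ≈ (-0.5594, 0.3282)

-0.5594, 0.3282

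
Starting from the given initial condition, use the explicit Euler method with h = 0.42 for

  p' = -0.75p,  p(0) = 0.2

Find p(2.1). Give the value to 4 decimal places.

0.0302

Euler: p_{n+1} = p_n + h·f(x_n, p_n).
x=0.000000, p=0.200000: f=-0.150000 → p ← 0.200000 + 0.42·(-0.150000) = 0.137000
x=0.420000, p=0.137000: f=-0.102750 → p ← 0.137000 + 0.42·(-0.102750) = 0.093845
x=0.840000, p=0.093845: f=-0.070384 → p ← 0.093845 + 0.42·(-0.070384) = 0.064284
x=1.260000, p=0.064284: f=-0.048213 → p ← 0.064284 + 0.42·(-0.048213) = 0.044034
x=1.680000, p=0.044034: f=-0.033026 → p ← 0.044034 + 0.42·(-0.033026) = 0.030164
p(2.1) ≈ 0.0302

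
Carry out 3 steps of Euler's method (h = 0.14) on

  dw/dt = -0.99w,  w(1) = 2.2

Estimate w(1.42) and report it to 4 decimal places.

Euler: w_{n+1} = w_n + h·f(t_n, w_n).
t=1.000000, w=2.200000: f=-2.178000 → w ← 2.200000 + 0.14·(-2.178000) = 1.895080
t=1.140000, w=1.895080: f=-1.876129 → w ← 1.895080 + 0.14·(-1.876129) = 1.632422
t=1.280000, w=1.632422: f=-1.616098 → w ← 1.632422 + 0.14·(-1.616098) = 1.406168
w(1.42) ≈ 1.4062

1.4062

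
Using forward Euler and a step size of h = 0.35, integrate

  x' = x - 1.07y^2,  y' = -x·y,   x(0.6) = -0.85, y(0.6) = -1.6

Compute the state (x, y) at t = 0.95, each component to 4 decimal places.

Euler on (x,y): x_{n+1} = x_n + h·x', y_{n+1} = y_n + h·y'.
0.600000: (-0.850000, -1.600000); f=(-3.589200, -1.360000) → (-2.106220, -2.076000)
(x(0.95), y(0.95)) ≈ (-2.1062, -2.0760)

-2.1062, -2.0760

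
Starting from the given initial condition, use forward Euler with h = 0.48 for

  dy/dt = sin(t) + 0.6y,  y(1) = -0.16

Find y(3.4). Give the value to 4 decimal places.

2.8071

Euler: y_{n+1} = y_n + h·f(t_n, y_n).
t=1.000000, y=-0.160000: f=0.745471 → y ← -0.160000 + 0.48·0.745471 = 0.197826
t=1.480000, y=0.197826: f=1.114576 → y ← 0.197826 + 0.48·1.114576 = 0.732823
t=1.960000, y=0.732823: f=1.364905 → y ← 0.732823 + 0.48·1.364905 = 1.387977
t=2.440000, y=1.387977: f=1.478221 → y ← 1.387977 + 0.48·1.478221 = 2.097524
t=2.920000, y=2.097524: f=1.478298 → y ← 2.097524 + 0.48·1.478298 = 2.807106
y(3.4) ≈ 2.8071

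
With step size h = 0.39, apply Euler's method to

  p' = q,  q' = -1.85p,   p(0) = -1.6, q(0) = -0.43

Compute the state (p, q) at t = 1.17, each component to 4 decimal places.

Euler on (p,q): p_{n+1} = p_n + h·p', q_{n+1} = q_n + h·q'.
0.000000: (-1.600000, -0.430000); f=(-0.430000, 2.960000) → (-1.767700, 0.724400)
0.390000: (-1.767700, 0.724400); f=(0.724400, 3.270245) → (-1.485184, 1.999796)
0.780000: (-1.485184, 1.999796); f=(1.999796, 2.747590) → (-0.705264, 3.071356)
(p(1.17), q(1.17)) ≈ (-0.7053, 3.0714)

-0.7053, 3.0714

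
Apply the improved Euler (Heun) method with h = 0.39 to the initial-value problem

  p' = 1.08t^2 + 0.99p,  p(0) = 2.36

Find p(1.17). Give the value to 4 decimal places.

8.1405

Heun: k1 = f(t_n, p_n); k2 = f(t_n + h, p_n + h·k1); p_{n+1} = p_n + (h/2)·(k1 + k2).
t=0.000000, p=2.360000:
  k1 = f(0.000000, 2.360000) = 2.336400
  k2 = f(0.390000, 3.271196) = 3.402752
  p ← 2.360000 + (0.39/2)·(2.336400 + 3.402752) = 3.479135
t=0.390000, p=3.479135:
  k1 = f(0.390000, 3.479135) = 3.608611
  k2 = f(0.780000, 4.886493) = 5.494700
  p ← 3.479135 + (0.39/2)·(3.608611 + 5.494700) = 5.254280
t=0.780000, p=5.254280:
  k1 = f(0.780000, 5.254280) = 5.858810
  k2 = f(1.170000, 7.539216) = 8.942236
  p ← 5.254280 + (0.39/2)·(5.858810 + 8.942236) = 8.140484
p(1.17) ≈ 8.1405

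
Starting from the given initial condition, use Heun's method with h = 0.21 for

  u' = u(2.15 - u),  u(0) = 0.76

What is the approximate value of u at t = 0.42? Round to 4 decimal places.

1.2307

Heun: k1 = f(t_n, u_n); k2 = f(t_n + h, u_n + h·k1); u_{n+1} = u_n + (h/2)·(k1 + k2).
t=0.000000, u=0.760000:
  k1 = f(0.000000, 0.760000) = 1.056400
  k2 = f(0.210000, 0.981844) = 1.146947
  u ← 0.760000 + (0.21/2)·(1.056400 + 1.146947) = 0.991351
t=0.210000, u=0.991351:
  k1 = f(0.210000, 0.991351) = 1.148628
  k2 = f(0.420000, 1.232563) = 1.130799
  u ← 0.991351 + (0.21/2)·(1.148628 + 1.130799) = 1.230691
u(0.42) ≈ 1.2307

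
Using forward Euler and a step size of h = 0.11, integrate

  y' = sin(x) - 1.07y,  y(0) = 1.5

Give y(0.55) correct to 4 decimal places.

Euler: y_{n+1} = y_n + h·f(x_n, y_n).
x=0.000000, y=1.500000: f=-1.605000 → y ← 1.500000 + 0.11·(-1.605000) = 1.323450
x=0.110000, y=1.323450: f=-1.306313 → y ← 1.323450 + 0.11·(-1.306313) = 1.179756
x=0.220000, y=1.179756: f=-1.044109 → y ← 1.179756 + 0.11·(-1.044109) = 1.064904
x=0.330000, y=1.064904: f=-0.815404 → y ← 1.064904 + 0.11·(-0.815404) = 0.975209
x=0.440000, y=0.975209: f=-0.617534 → y ← 0.975209 + 0.11·(-0.617534) = 0.907280
y(0.55) ≈ 0.9073

0.9073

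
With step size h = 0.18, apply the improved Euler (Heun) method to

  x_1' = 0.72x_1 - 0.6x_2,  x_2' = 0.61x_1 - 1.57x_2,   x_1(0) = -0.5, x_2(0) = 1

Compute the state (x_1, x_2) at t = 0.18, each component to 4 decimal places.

-0.6658, 0.7007

Heun on (x_1,x_2): k1 = f(t_n, state_n); k2 = f(t_n + h, state_n + h·k1); state_{n+1} = state_n + (h/2)·(k1 + k2).
0.000000: (-0.500000, 1.000000)
  k1 = (-0.960000, -1.875000)
  predictor → (-0.672800, 0.662500)
  k2 = (-0.881916, -1.450533)
  → (-0.665772, 0.700702)
(x_1(0.18), x_2(0.18)) ≈ (-0.6658, 0.7007)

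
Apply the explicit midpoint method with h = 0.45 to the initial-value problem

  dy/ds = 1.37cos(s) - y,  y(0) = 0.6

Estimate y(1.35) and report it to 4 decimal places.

Midpoint: k1 = f(s_n, y_n); k2 = f(s_n + h/2, y_n + (h/2)·k1); y_{n+1} = y_n + h·k2.
s=0.000000, y=0.600000:
  k1 = f(0.000000, 0.600000) = 0.770000
  k2 = f(0.225000, 0.773250) = 0.562218
  y ← 0.600000 + 0.45·0.562218 = 0.852998
s=0.450000, y=0.852998:
  k1 = f(0.450000, 0.852998) = 0.380614
  k2 = f(0.675000, 0.938636) = 0.130932
  y ← 0.852998 + 0.45·0.130932 = 0.911918
s=0.900000, y=0.911918:
  k1 = f(0.900000, 0.911918) = -0.060312
  k2 = f(1.125000, 0.898347) = -0.307636
  y ← 0.911918 + 0.45·(-0.307636) = 0.773482
y(1.35) ≈ 0.7735

0.7735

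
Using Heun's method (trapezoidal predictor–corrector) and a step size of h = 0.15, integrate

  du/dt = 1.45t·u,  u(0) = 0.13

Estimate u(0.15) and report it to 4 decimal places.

0.1321

Heun: k1 = f(t_n, u_n); k2 = f(t_n + h, u_n + h·k1); u_{n+1} = u_n + (h/2)·(k1 + k2).
t=0.000000, u=0.130000:
  k1 = f(0.000000, 0.130000) = 0.000000
  k2 = f(0.150000, 0.130000) = 0.028275
  u ← 0.130000 + (0.15/2)·(0.000000 + 0.028275) = 0.132121
u(0.15) ≈ 0.1321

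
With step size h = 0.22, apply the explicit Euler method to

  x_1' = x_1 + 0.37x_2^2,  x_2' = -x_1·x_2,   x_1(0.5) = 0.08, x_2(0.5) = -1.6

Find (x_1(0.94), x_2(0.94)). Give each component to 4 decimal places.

0.5744, -1.4660

Euler on (x_1,x_2): x_1_{n+1} = x_1_n + h·x_1', x_2_{n+1} = x_2_n + h·x_2'.
0.500000: (0.080000, -1.600000); f=(1.027200, 0.128000) → (0.305984, -1.571840)
0.720000: (0.305984, -1.571840); f=(1.220136, 0.480958) → (0.574414, -1.466029)
(x_1(0.94), x_2(0.94)) ≈ (0.5744, -1.4660)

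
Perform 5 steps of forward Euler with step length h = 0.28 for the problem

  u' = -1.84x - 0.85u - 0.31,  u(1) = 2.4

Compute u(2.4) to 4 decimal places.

-2.4012

Euler: u_{n+1} = u_n + h·f(x_n, u_n).
x=1.000000, u=2.400000: f=-4.190000 → u ← 2.400000 + 0.28·(-4.190000) = 1.226800
x=1.280000, u=1.226800: f=-3.707980 → u ← 1.226800 + 0.28·(-3.707980) = 0.188566
x=1.560000, u=0.188566: f=-3.340681 → u ← 0.188566 + 0.28·(-3.340681) = -0.746825
x=1.840000, u=-0.746825: f=-3.060799 → u ← -0.746825 + 0.28·(-3.060799) = -1.603849
x=2.120000, u=-1.603849: f=-2.847529 → u ← -1.603849 + 0.28·(-2.847529) = -2.401157
u(2.4) ≈ -2.4012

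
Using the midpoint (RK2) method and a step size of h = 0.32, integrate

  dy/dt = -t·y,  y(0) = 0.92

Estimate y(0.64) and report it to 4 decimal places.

0.7457

Midpoint: k1 = f(t_n, y_n); k2 = f(t_n + h/2, y_n + (h/2)·k1); y_{n+1} = y_n + h·k2.
t=0.000000, y=0.920000:
  k1 = f(0.000000, 0.920000) = 0.000000
  k2 = f(0.160000, 0.920000) = -0.147200
  y ← 0.920000 + 0.32·(-0.147200) = 0.872896
t=0.320000, y=0.872896:
  k1 = f(0.320000, 0.872896) = -0.279327
  k2 = f(0.480000, 0.828204) = -0.397538
  y ← 0.872896 + 0.32·(-0.397538) = 0.745684
y(0.64) ≈ 0.7457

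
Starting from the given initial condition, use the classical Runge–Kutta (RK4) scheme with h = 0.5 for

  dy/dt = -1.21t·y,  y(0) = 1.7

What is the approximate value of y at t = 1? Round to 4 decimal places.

0.9282

RK4: k1 = f(t_n, y_n); k2 = f(t_n + h/2, y_n + (h/2)·k1); k3 = f(t_n + h/2, y_n + (h/2)·k2); k4 = f(t_n + h, y_n + h·k3); y_{n+1} = y_n + (h/6)·(k1 + 2k2 + 2k3 + k4).
t=0.000000, y=1.700000:
  k1 = f(0.000000, 1.700000) = 0.000000
  k2 = f(0.250000, 1.700000) = -0.514250
  k3 = f(0.250000, 1.571438) = -0.475360
  k4 = f(0.500000, 1.462320) = -0.884704
  y ← 1.700000 + (0.5/6)·(k1 + 2k2 + 2k3 + k4) = 1.461340
t=0.500000, y=1.461340:
  k1 = f(0.500000, 1.461340) = -0.884111
  k2 = f(0.750000, 1.240312) = -1.125583
  k3 = f(0.750000, 1.179944) = -1.070799
  k4 = f(1.000000, 0.925940) = -1.120388
  y ← 1.461340 + (0.5/6)·(k1 + 2k2 + 2k3 + k4) = 0.928234
y(1) ≈ 0.9282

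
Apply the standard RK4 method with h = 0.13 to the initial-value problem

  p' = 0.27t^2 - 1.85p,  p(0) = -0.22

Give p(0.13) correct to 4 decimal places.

-0.1728

RK4: k1 = f(t_n, p_n); k2 = f(t_n + h/2, p_n + (h/2)·k1); k3 = f(t_n + h/2, p_n + (h/2)·k2); k4 = f(t_n + h, p_n + h·k3); p_{n+1} = p_n + (h/6)·(k1 + 2k2 + 2k3 + k4).
t=0.000000, p=-0.220000:
  k1 = f(0.000000, -0.220000) = 0.407000
  k2 = f(0.065000, -0.193545) = 0.359199
  k3 = f(0.065000, -0.196652) = 0.364947
  k4 = f(0.130000, -0.172557) = 0.323793
  p ← -0.220000 + (0.13/6)·(k1 + 2k2 + 2k3 + k4) = -0.172786
p(0.13) ≈ -0.1728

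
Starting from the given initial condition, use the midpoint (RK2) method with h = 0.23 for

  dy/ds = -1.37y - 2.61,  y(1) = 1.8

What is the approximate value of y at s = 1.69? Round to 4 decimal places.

-0.4367

Midpoint: k1 = f(s_n, y_n); k2 = f(s_n + h/2, y_n + (h/2)·k1); y_{n+1} = y_n + h·k2.
s=1.000000, y=1.800000:
  k1 = f(1.000000, 1.800000) = -5.076000
  k2 = f(1.115000, 1.216260) = -4.276276
  y ← 1.800000 + 0.23·(-4.276276) = 0.816456
s=1.230000, y=0.816456:
  k1 = f(1.230000, 0.816456) = -3.728545
  k2 = f(1.345000, 0.387674) = -3.141113
  y ← 0.816456 + 0.23·(-3.141113) = 0.094000
s=1.460000, y=0.094000:
  k1 = f(1.460000, 0.094000) = -2.738781
  k2 = f(1.575000, -0.220959) = -2.307286
  y ← 0.094000 + 0.23·(-2.307286) = -0.436675
y(1.69) ≈ -0.4367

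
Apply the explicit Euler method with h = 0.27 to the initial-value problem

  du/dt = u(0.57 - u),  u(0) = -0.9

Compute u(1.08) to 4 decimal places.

-6.2230

Euler: u_{n+1} = u_n + h·f(t_n, u_n).
t=0.000000, u=-0.900000: f=-1.323000 → u ← -0.900000 + 0.27·(-1.323000) = -1.257210
t=0.270000, u=-1.257210: f=-2.297187 → u ← -1.257210 + 0.27·(-2.297187) = -1.877450
t=0.540000, u=-1.877450: f=-4.594967 → u ← -1.877450 + 0.27·(-4.594967) = -3.118091
t=0.810000, u=-3.118091: f=-11.499806 → u ← -3.118091 + 0.27·(-11.499806) = -6.223039
u(1.08) ≈ -6.2230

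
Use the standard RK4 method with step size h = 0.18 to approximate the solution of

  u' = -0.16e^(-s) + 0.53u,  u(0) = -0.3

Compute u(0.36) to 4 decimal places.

RK4: k1 = f(s_n, u_n); k2 = f(s_n + h/2, u_n + (h/2)·k1); k3 = f(s_n + h/2, u_n + (h/2)·k2); k4 = f(s_n + h, u_n + h·k3); u_{n+1} = u_n + (h/6)·(k1 + 2k2 + 2k3 + k4).
s=0.000000, u=-0.300000:
  k1 = f(0.000000, -0.300000) = -0.319000
  k2 = f(0.090000, -0.328710) = -0.320445
  k3 = f(0.090000, -0.328840) = -0.320514
  k4 = f(0.180000, -0.357693) = -0.323220
  u ← -0.300000 + (0.18/6)·(k1 + 2k2 + 2k3 + k4) = -0.357724
s=0.180000, u=-0.357724:
  k1 = f(0.180000, -0.357724) = -0.323237
  k2 = f(0.270000, -0.386816) = -0.327153
  k3 = f(0.270000, -0.387168) = -0.327340
  k4 = f(0.360000, -0.416645) = -0.332450
  u ← -0.357724 + (0.18/6)·(k1 + 2k2 + 2k3 + k4) = -0.416664
u(0.36) ≈ -0.4167

-0.4167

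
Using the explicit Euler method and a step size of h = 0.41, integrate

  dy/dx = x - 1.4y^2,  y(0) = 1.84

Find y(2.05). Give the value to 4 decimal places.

Euler: y_{n+1} = y_n + h·f(x_n, y_n).
x=0.000000, y=1.840000: f=-4.739840 → y ← 1.840000 + 0.41·(-4.739840) = -0.103334
x=0.410000, y=-0.103334: f=0.395051 → y ← -0.103334 + 0.41·0.395051 = 0.058636
x=0.820000, y=0.058636: f=0.815186 → y ← 0.058636 + 0.41·0.815186 = 0.392863
x=1.230000, y=0.392863: f=1.013922 → y ← 0.392863 + 0.41·1.013922 = 0.808571
x=1.640000, y=0.808571: f=0.724698 → y ← 0.808571 + 0.41·0.724698 = 1.105697
y(2.05) ≈ 1.1057

1.1057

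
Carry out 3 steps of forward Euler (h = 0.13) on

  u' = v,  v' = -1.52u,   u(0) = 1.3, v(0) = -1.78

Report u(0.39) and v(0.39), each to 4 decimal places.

0.5116, -2.4069

Euler on (u,v): u_{n+1} = u_n + h·u', v_{n+1} = v_n + h·v'.
0.000000: (1.300000, -1.780000); f=(-1.780000, -1.976000) → (1.068600, -2.036880)
0.130000: (1.068600, -2.036880); f=(-2.036880, -1.624272) → (0.803806, -2.248035)
0.260000: (0.803806, -2.248035); f=(-2.248035, -1.221785) → (0.511561, -2.406867)
(u(0.39), v(0.39)) ≈ (0.5116, -2.4069)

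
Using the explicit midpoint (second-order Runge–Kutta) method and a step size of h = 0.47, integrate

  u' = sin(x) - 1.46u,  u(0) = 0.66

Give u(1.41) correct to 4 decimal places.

0.5730

Midpoint: k1 = f(x_n, u_n); k2 = f(x_n + h/2, u_n + (h/2)·k1); u_{n+1} = u_n + h·k2.
x=0.000000, u=0.660000:
  k1 = f(0.000000, 0.660000) = -0.963600
  k2 = f(0.235000, 0.433554) = -0.400146
  u ← 0.660000 + 0.47·(-0.400146) = 0.471931
x=0.470000, u=0.471931:
  k1 = f(0.470000, 0.471931) = -0.236134
  k2 = f(0.705000, 0.416440) = 0.040031
  u ← 0.471931 + 0.47·0.040031 = 0.490746
x=0.940000, u=0.490746:
  k1 = f(0.940000, 0.490746) = 0.091069
  k2 = f(1.175000, 0.512147) = 0.174955
  u ← 0.490746 + 0.47·0.174955 = 0.572975
u(1.41) ≈ 0.5730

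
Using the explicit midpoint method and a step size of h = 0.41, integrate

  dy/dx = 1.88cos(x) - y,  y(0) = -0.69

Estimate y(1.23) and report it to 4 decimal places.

Midpoint: k1 = f(x_n, y_n); k2 = f(x_n + h/2, y_n + (h/2)·k1); y_{n+1} = y_n + h·k2.
x=0.000000, y=-0.690000:
  k1 = f(0.000000, -0.690000) = 2.570000
  k2 = f(0.205000, -0.163150) = 2.003785
  y ← -0.690000 + 0.41·2.003785 = 0.131552
x=0.410000, y=0.131552:
  k1 = f(0.410000, 0.131552) = 1.592635
  k2 = f(0.615000, 0.458042) = 1.077492
  y ← 0.131552 + 0.41·1.077492 = 0.573323
x=0.820000, y=0.573323:
  k1 = f(0.820000, 0.573323) = 0.709252
  k2 = f(1.025000, 0.718720) = 0.257186
  y ← 0.573323 + 0.41·0.257186 = 0.678770
y(1.23) ≈ 0.6788

0.6788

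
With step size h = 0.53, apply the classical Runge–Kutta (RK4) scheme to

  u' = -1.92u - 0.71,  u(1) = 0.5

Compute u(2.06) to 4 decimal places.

-0.2512

RK4: k1 = f(x_n, u_n); k2 = f(x_n + h/2, u_n + (h/2)·k1); k3 = f(x_n + h/2, u_n + (h/2)·k2); k4 = f(x_n + h, u_n + h·k3); u_{n+1} = u_n + (h/6)·(k1 + 2k2 + 2k3 + k4).
x=1.000000, u=0.500000:
  k1 = f(1.000000, 0.500000) = -1.670000
  k2 = f(1.265000, 0.057450) = -0.820304
  k3 = f(1.265000, 0.282619) = -1.252629
  k4 = f(1.530000, -0.163894) = -0.395324
  u ← 0.500000 + (0.53/6)·(k1 + 2k2 + 2k3 + k4) = -0.048655
x=1.530000, u=-0.048655:
  k1 = f(1.530000, -0.048655) = -0.616582
  k2 = f(1.795000, -0.212049) = -0.302865
  k3 = f(1.795000, -0.128914) = -0.462484
  k4 = f(2.060000, -0.293772) = -0.145958
  u ← -0.048655 + (0.53/6)·(k1 + 2k2 + 2k3 + k4) = -0.251225
u(2.06) ≈ -0.2512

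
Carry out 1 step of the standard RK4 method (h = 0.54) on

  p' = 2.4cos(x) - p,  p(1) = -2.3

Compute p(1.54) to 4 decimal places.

RK4: k1 = f(x_n, p_n); k2 = f(x_n + h/2, p_n + (h/2)·k1); k3 = f(x_n + h/2, p_n + (h/2)·k2); k4 = f(x_n + h, p_n + h·k3); p_{n+1} = p_n + (h/6)·(k1 + 2k2 + 2k3 + k4).
x=1.000000, p=-2.300000:
  k1 = f(1.000000, -2.300000) = 3.596726
  k2 = f(1.270000, -1.328884) = 2.039958
  k3 = f(1.270000, -1.749211) = 2.460285
  k4 = f(1.540000, -0.971446) = 1.045345
  p ← -2.300000 + (0.54/6)·(k1 + 2k2 + 2k3 + k4) = -1.072170
p(1.54) ≈ -1.0722

-1.0722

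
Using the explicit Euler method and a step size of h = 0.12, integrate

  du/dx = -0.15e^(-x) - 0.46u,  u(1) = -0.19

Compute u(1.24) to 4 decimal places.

-0.1817

Euler: u_{n+1} = u_n + h·f(x_n, u_n).
x=1.000000, u=-0.190000: f=0.032218 → u ← -0.190000 + 0.12·0.032218 = -0.186134
x=1.120000, u=-0.186134: f=0.036680 → u ← -0.186134 + 0.12·0.036680 = -0.181732
u(1.24) ≈ -0.1817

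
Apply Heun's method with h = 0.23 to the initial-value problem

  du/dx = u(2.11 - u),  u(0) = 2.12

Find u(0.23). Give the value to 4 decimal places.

2.1163

Heun: k1 = f(x_n, u_n); k2 = f(x_n + h, u_n + h·k1); u_{n+1} = u_n + (h/2)·(k1 + k2).
x=0.000000, u=2.120000:
  k1 = f(0.000000, 2.120000) = -0.021200
  k2 = f(0.230000, 2.115124) = -0.010838
  u ← 2.120000 + (0.23/2)·(-0.021200 + (-0.010838)) = 2.116316
u(0.23) ≈ 2.1163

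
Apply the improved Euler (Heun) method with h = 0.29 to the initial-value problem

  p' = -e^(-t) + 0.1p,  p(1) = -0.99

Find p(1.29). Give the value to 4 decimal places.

-1.1139

Heun: k1 = f(t_n, p_n); k2 = f(t_n + h, p_n + h·k1); p_{n+1} = p_n + (h/2)·(k1 + k2).
t=1.000000, p=-0.990000:
  k1 = f(1.000000, -0.990000) = -0.466879
  k2 = f(1.290000, -1.125395) = -0.387810
  p ← -0.990000 + (0.29/2)·(-0.466879 + (-0.387810)) = -1.113930
p(1.29) ≈ -1.1139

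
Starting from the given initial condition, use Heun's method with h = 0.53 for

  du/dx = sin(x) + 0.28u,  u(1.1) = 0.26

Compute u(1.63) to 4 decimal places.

0.8372

Heun: k1 = f(x_n, u_n); k2 = f(x_n + h, u_n + h·k1); u_{n+1} = u_n + (h/2)·(k1 + k2).
x=1.100000, u=0.260000:
  k1 = f(1.100000, 0.260000) = 0.964007
  k2 = f(1.630000, 0.770924) = 1.214107
  u ← 0.260000 + (0.53/2)·(0.964007 + 1.214107) = 0.837200
u(1.63) ≈ 0.8372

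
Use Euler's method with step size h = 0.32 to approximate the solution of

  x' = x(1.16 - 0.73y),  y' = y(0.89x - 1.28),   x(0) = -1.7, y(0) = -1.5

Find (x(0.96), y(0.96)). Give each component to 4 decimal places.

Euler on (x,y): x_{n+1} = x_n + h·x', y_{n+1} = y_n + h·y'.
0.000000: (-1.700000, -1.500000); f=(-3.833500, 4.189500) → (-2.926720, -0.159360)
0.320000: (-2.926720, -0.159360); f=(-3.735469, 0.619079) → (-4.122070, 0.038745)
0.640000: (-4.122070, 0.038745); f=(-4.665013, -0.191736) → (-5.614874, -0.022610)
(x(0.96), y(0.96)) ≈ (-5.6149, -0.0226)

-5.6149, -0.0226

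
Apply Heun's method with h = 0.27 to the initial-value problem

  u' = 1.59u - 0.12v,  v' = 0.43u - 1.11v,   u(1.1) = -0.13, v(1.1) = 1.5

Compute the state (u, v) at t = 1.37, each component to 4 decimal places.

-0.2493, 1.0989

Heun on (u,v): k1 = f(t_n, state_n); k2 = f(t_n + h, state_n + h·k1); state_{n+1} = state_n + (h/2)·(k1 + k2).
1.100000: (-0.130000, 1.500000)
  k1 = (-0.386700, -1.720900)
  predictor → (-0.234409, 1.035357)
  k2 = (-0.496953, -1.250042)
  → (-0.249293, 1.098923)
(u(1.37), v(1.37)) ≈ (-0.2493, 1.0989)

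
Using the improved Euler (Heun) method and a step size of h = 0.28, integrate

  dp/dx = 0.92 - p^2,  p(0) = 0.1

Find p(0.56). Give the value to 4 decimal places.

0.5356

Heun: k1 = f(x_n, p_n); k2 = f(x_n + h, p_n + h·k1); p_{n+1} = p_n + (h/2)·(k1 + k2).
x=0.000000, p=0.100000:
  k1 = f(0.000000, 0.100000) = 0.910000
  k2 = f(0.280000, 0.354800) = 0.794117
  p ← 0.100000 + (0.28/2)·(0.910000 + 0.794117) = 0.338576
x=0.280000, p=0.338576:
  k1 = f(0.280000, 0.338576) = 0.805366
  k2 = f(0.560000, 0.564079) = 0.601815
  p ← 0.338576 + (0.28/2)·(0.805366 + 0.601815) = 0.535582
p(0.56) ≈ 0.5356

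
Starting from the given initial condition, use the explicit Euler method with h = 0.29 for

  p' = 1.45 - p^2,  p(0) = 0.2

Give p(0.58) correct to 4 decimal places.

0.9219

Euler: p_{n+1} = p_n + h·f(s_n, p_n).
s=0.000000, p=0.200000: f=1.410000 → p ← 0.200000 + 0.29·1.410000 = 0.608900
s=0.290000, p=0.608900: f=1.079241 → p ← 0.608900 + 0.29·1.079241 = 0.921880
p(0.58) ≈ 0.9219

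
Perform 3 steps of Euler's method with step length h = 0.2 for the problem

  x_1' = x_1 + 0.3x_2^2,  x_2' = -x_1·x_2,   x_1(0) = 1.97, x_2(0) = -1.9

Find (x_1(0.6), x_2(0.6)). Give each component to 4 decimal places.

Euler on (x_1,x_2): x_1_{n+1} = x_1_n + h·x_1', x_2_{n+1} = x_2_n + h·x_2'.
0.000000: (1.970000, -1.900000); f=(3.053000, 3.743000) → (2.580600, -1.151400)
0.200000: (2.580600, -1.151400); f=(2.978317, 2.971303) → (3.176263, -0.557139)
0.400000: (3.176263, -0.557139); f=(3.269385, 1.769622) → (3.830140, -0.203215)
(x_1(0.6), x_2(0.6)) ≈ (3.8301, -0.2032)

3.8301, -0.2032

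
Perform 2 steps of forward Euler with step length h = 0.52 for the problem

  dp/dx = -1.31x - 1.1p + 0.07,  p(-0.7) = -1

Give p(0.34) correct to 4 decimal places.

0.1955

Euler: p_{n+1} = p_n + h·f(x_n, p_n).
x=-0.700000, p=-1.000000: f=2.087000 → p ← -1.000000 + 0.52·2.087000 = 0.085240
x=-0.180000, p=0.085240: f=0.212036 → p ← 0.085240 + 0.52·0.212036 = 0.195499
p(0.34) ≈ 0.1955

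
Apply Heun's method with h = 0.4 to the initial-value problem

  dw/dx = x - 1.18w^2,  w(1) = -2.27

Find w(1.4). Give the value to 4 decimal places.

-7.3741

Heun: k1 = f(x_n, w_n); k2 = f(x_n + h, w_n + h·k1); w_{n+1} = w_n + (h/2)·(k1 + k2).
x=1.000000, w=-2.270000:
  k1 = f(1.000000, -2.270000) = -5.080422
  k2 = f(1.400000, -4.302169) = -20.440215
  w ← -2.270000 + (0.4/2)·(-5.080422 + (-20.440215)) = -7.374127
w(1.4) ≈ -7.3741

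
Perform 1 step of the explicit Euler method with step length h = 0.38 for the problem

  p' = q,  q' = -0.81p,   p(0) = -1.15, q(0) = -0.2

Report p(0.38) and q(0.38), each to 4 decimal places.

Euler on (p,q): p_{n+1} = p_n + h·p', q_{n+1} = q_n + h·q'.
0.000000: (-1.150000, -0.200000); f=(-0.200000, 0.931500) → (-1.226000, 0.153970)
(p(0.38), q(0.38)) ≈ (-1.2260, 0.1540)

-1.2260, 0.1540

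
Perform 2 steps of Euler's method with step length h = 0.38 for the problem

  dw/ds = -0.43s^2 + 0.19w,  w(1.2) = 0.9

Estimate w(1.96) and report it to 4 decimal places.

0.3745

Euler: w_{n+1} = w_n + h·f(s_n, w_n).
s=1.200000, w=0.900000: f=-0.448200 → w ← 0.900000 + 0.38·(-0.448200) = 0.729684
s=1.580000, w=0.729684: f=-0.934812 → w ← 0.729684 + 0.38·(-0.934812) = 0.374455
w(1.96) ≈ 0.3745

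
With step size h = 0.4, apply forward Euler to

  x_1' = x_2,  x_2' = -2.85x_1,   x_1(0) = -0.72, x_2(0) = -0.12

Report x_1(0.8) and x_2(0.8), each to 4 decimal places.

Euler on (x_1,x_2): x_1_{n+1} = x_1_n + h·x_1', x_2_{n+1} = x_2_n + h·x_2'.
0.000000: (-0.720000, -0.120000); f=(-0.120000, 2.052000) → (-0.768000, 0.700800)
0.400000: (-0.768000, 0.700800); f=(0.700800, 2.188800) → (-0.487680, 1.576320)
(x_1(0.8), x_2(0.8)) ≈ (-0.4877, 1.5763)

-0.4877, 1.5763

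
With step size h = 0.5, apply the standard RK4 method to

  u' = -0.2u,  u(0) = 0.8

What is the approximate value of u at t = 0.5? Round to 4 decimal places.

RK4: k1 = f(t_n, u_n); k2 = f(t_n + h/2, u_n + (h/2)·k1); k3 = f(t_n + h/2, u_n + (h/2)·k2); k4 = f(t_n + h, u_n + h·k3); u_{n+1} = u_n + (h/6)·(k1 + 2k2 + 2k3 + k4).
t=0.000000, u=0.800000:
  k1 = f(0.000000, 0.800000) = -0.160000
  k2 = f(0.250000, 0.760000) = -0.152000
  k3 = f(0.250000, 0.762000) = -0.152400
  k4 = f(0.500000, 0.723800) = -0.144760
  u ← 0.800000 + (0.5/6)·(k1 + 2k2 + 2k3 + k4) = 0.723870
u(0.5) ≈ 0.7239

0.7239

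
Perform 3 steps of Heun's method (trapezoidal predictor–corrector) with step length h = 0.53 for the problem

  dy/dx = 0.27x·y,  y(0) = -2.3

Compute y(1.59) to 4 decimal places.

Heun: k1 = f(x_n, y_n); k2 = f(x_n + h, y_n + h·k1); y_{n+1} = y_n + (h/2)·(k1 + k2).
x=0.000000, y=-2.300000:
  k1 = f(0.000000, -2.300000) = 0.000000
  k2 = f(0.530000, -2.300000) = -0.329130
  y ← -2.300000 + (0.53/2)·(0.000000 + (-0.329130)) = -2.387219
x=0.530000, y=-2.387219:
  k1 = f(0.530000, -2.387219) = -0.341611
  k2 = f(1.060000, -2.568273) = -0.735040
  y ← -2.387219 + (0.53/2)·(-0.341611 + (-0.735040)) = -2.672532
x=1.060000, y=-2.672532:
  k1 = f(1.060000, -2.672532) = -0.764879
  k2 = f(1.590000, -3.077918) = -1.321350
  y ← -2.672532 + (0.53/2)·(-0.764879 + (-1.321350)) = -3.225383
y(1.59) ≈ -3.2254

-3.2254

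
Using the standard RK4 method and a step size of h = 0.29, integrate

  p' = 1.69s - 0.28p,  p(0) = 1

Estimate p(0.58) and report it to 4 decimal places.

1.1196

RK4: k1 = f(s_n, p_n); k2 = f(s_n + h/2, p_n + (h/2)·k1); k3 = f(s_n + h/2, p_n + (h/2)·k2); k4 = f(s_n + h, p_n + h·k3); p_{n+1} = p_n + (h/6)·(k1 + 2k2 + 2k3 + k4).
s=0.000000, p=1.000000:
  k1 = f(0.000000, 1.000000) = -0.280000
  k2 = f(0.145000, 0.959400) = -0.023582
  k3 = f(0.145000, 0.996581) = -0.033993
  k4 = f(0.290000, 0.990142) = 0.212860
  p ← 1.000000 + (0.29/6)·(k1 + 2k2 + 2k3 + k4) = 0.991189
s=0.290000, p=0.991189:
  k1 = f(0.290000, 0.991189) = 0.212567
  k2 = f(0.435000, 1.022012) = 0.448987
  k3 = f(0.435000, 1.056292) = 0.439388
  k4 = f(0.580000, 1.118612) = 0.666989
  p ← 0.991189 + (0.29/6)·(k1 + 2k2 + 2k3 + k4) = 1.119577
p(0.58) ≈ 1.1196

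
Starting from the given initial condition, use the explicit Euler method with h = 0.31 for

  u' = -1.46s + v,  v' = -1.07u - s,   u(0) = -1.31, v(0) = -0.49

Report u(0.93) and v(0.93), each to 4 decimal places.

Euler on (u,v): u_{n+1} = u_n + h·u', v_{n+1} = v_n + h·v'.
0.000000: (-1.310000, -0.490000); f=(-0.490000, 1.401700) → (-1.461900, -0.055473)
0.310000: (-1.461900, -0.055473); f=(-0.508073, 1.254233) → (-1.619403, 0.333339)
0.620000: (-1.619403, 0.333339); f=(-0.571861, 1.112761) → (-1.796679, 0.678295)
(u(0.93), v(0.93)) ≈ (-1.7967, 0.6783)

-1.7967, 0.6783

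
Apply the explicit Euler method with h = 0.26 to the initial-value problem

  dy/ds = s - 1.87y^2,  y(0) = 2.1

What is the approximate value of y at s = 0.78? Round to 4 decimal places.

0.1575

Euler: y_{n+1} = y_n + h·f(s_n, y_n).
s=0.000000, y=2.100000: f=-8.246700 → y ← 2.100000 + 0.26·(-8.246700) = -0.044142
s=0.260000, y=-0.044142: f=0.256356 → y ← -0.044142 + 0.26·0.256356 = 0.022511
s=0.520000, y=0.022511: f=0.519052 → y ← 0.022511 + 0.26·0.519052 = 0.157464
y(0.78) ≈ 0.1575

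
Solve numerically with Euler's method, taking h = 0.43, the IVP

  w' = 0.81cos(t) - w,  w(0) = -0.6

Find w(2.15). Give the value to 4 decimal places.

Euler: w_{n+1} = w_n + h·f(t_n, w_n).
t=0.000000, w=-0.600000: f=1.410000 → w ← -0.600000 + 0.43·1.410000 = 0.006300
t=0.430000, w=0.006300: f=0.729962 → w ← 0.006300 + 0.43·0.729962 = 0.320184
t=0.860000, w=0.320184: f=0.208291 → w ← 0.320184 + 0.43·0.208291 = 0.409749
t=1.290000, w=0.409749: f=-0.185281 → w ← 0.409749 + 0.43·(-0.185281) = 0.330078
t=1.720000, w=0.330078: f=-0.450485 → w ← 0.330078 + 0.43·(-0.450485) = 0.136369
w(2.15) ≈ 0.1364

0.1364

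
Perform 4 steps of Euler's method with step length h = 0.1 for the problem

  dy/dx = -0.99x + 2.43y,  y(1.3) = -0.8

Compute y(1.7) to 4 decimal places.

-2.7140

Euler: y_{n+1} = y_n + h·f(x_n, y_n).
x=1.300000, y=-0.800000: f=-3.231000 → y ← -0.800000 + 0.1·(-3.231000) = -1.123100
x=1.400000, y=-1.123100: f=-4.115133 → y ← -1.123100 + 0.1·(-4.115133) = -1.534613
x=1.500000, y=-1.534613: f=-5.214110 → y ← -1.534613 + 0.1·(-5.214110) = -2.056024
x=1.600000, y=-2.056024: f=-6.580139 → y ← -2.056024 + 0.1·(-6.580139) = -2.714038
y(1.7) ≈ -2.7140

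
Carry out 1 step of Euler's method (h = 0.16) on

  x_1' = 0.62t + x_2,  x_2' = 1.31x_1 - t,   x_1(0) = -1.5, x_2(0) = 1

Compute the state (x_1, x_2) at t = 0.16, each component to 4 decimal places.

Euler on (x_1,x_2): x_1_{n+1} = x_1_n + h·x_1', x_2_{n+1} = x_2_n + h·x_2'.
0.000000: (-1.500000, 1.000000); f=(1.000000, -1.965000) → (-1.340000, 0.685600)
(x_1(0.16), x_2(0.16)) ≈ (-1.3400, 0.6856)

-1.3400, 0.6856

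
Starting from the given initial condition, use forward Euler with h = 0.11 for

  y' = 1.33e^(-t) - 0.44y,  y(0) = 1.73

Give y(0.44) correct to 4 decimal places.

Euler: y_{n+1} = y_n + h·f(t_n, y_n).
t=0.000000, y=1.730000: f=0.568800 → y ← 1.730000 + 0.11·0.568800 = 1.792568
t=0.110000, y=1.792568: f=0.402729 → y ← 1.792568 + 0.11·0.402729 = 1.836868
t=0.220000, y=1.836868: f=0.259128 → y ← 1.836868 + 0.11·0.259128 = 1.865372
t=0.330000, y=1.865372: f=0.135405 → y ← 1.865372 + 0.11·0.135405 = 1.880267
y(0.44) ≈ 1.8803

1.8803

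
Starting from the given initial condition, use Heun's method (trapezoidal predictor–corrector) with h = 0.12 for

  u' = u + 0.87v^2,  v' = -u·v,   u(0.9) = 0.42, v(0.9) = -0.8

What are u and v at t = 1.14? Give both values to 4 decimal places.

0.6692, -0.7026

Heun on (u,v): k1 = f(t_n, state_n); k2 = f(t_n + h, state_n + h·k1); state_{n+1} = state_n + (h/2)·(k1 + k2).
0.900000: (0.420000, -0.800000)
  k1 = (0.976800, 0.336000)
  predictor → (0.537216, -0.759680)
  k2 = (1.039305, 0.408112)
  → (0.540966, -0.755353)
1.020000: (0.540966, -0.755353)
  k1 = (1.037352, 0.408621)
  predictor → (0.665449, -0.706319)
  k2 = (1.099480, 0.470019)
  → (0.669176, -0.702635)
(u(1.14), v(1.14)) ≈ (0.6692, -0.7026)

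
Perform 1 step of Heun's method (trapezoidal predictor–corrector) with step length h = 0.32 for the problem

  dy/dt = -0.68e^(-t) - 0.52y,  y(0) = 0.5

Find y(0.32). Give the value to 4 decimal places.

Heun: k1 = f(t_n, y_n); k2 = f(t_n + h, y_n + h·k1); y_{n+1} = y_n + (h/2)·(k1 + k2).
t=0.000000, y=0.500000:
  k1 = f(0.000000, 0.500000) = -0.940000
  k2 = f(0.320000, 0.199200) = -0.597365
  y ← 0.500000 + (0.32/2)·(-0.940000 + (-0.597365)) = 0.254022
y(0.32) ≈ 0.2540

0.2540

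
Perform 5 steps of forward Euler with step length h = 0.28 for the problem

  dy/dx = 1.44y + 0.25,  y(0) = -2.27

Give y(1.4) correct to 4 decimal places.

-11.5779

Euler: y_{n+1} = y_n + h·f(x_n, y_n).
x=0.000000, y=-2.270000: f=-3.018800 → y ← -2.270000 + 0.28·(-3.018800) = -3.115264
x=0.280000, y=-3.115264: f=-4.235980 → y ← -3.115264 + 0.28·(-4.235980) = -4.301338
x=0.560000, y=-4.301338: f=-5.943927 → y ← -4.301338 + 0.28·(-5.943927) = -5.965638
x=0.840000, y=-5.965638: f=-8.340519 → y ← -5.965638 + 0.28·(-8.340519) = -8.300983
x=1.120000, y=-8.300983: f=-11.703416 → y ← -8.300983 + 0.28·(-11.703416) = -11.577940
y(1.4) ≈ -11.5779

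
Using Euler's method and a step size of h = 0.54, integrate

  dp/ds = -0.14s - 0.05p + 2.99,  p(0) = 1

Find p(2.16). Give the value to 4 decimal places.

Euler: p_{n+1} = p_n + h·f(s_n, p_n).
s=0.000000, p=1.000000: f=2.940000 → p ← 1.000000 + 0.54·2.940000 = 2.587600
s=0.540000, p=2.587600: f=2.785020 → p ← 2.587600 + 0.54·2.785020 = 4.091511
s=1.080000, p=4.091511: f=2.634224 → p ← 4.091511 + 0.54·2.634224 = 5.513992
s=1.620000, p=5.513992: f=2.487500 → p ← 5.513992 + 0.54·2.487500 = 6.857242
p(2.16) ≈ 6.8572

6.8572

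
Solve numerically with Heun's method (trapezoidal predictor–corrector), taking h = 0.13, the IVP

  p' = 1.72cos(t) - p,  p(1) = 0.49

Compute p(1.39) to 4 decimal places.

0.5259

Heun: k1 = f(t_n, p_n); k2 = f(t_n + h, p_n + h·k1); p_{n+1} = p_n + (h/2)·(k1 + k2).
t=1.000000, p=0.490000:
  k1 = f(1.000000, 0.490000) = 0.439320
  k2 = f(1.130000, 0.547112) = 0.186743
  p ← 0.490000 + (0.13/2)·(0.439320 + 0.186743) = 0.530694
t=1.130000, p=0.530694:
  k1 = f(1.130000, 0.530694) = 0.203161
  k2 = f(1.260000, 0.557105) = -0.031100
  p ← 0.530694 + (0.13/2)·(0.203161 + (-0.031100)) = 0.541878
t=1.260000, p=0.541878:
  k1 = f(1.260000, 0.541878) = -0.015873
  k2 = f(1.390000, 0.539815) = -0.230536
  p ← 0.541878 + (0.13/2)·(-0.015873 + (-0.230536)) = 0.525861
p(1.39) ≈ 0.5259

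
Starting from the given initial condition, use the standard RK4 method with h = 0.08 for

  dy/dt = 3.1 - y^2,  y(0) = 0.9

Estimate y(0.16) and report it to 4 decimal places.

RK4: k1 = f(t_n, y_n); k2 = f(t_n + h/2, y_n + (h/2)·k1); k3 = f(t_n + h/2, y_n + (h/2)·k2); k4 = f(t_n + h, y_n + h·k3); y_{n+1} = y_n + (h/6)·(k1 + 2k2 + 2k3 + k4).
t=0.000000, y=0.900000:
  k1 = f(0.000000, 0.900000) = 2.290000
  k2 = f(0.040000, 0.991600) = 2.116729
  k3 = f(0.040000, 0.984669) = 2.130427
  k4 = f(0.080000, 1.070434) = 1.954171
  y ← 0.900000 + (0.08/6)·(k1 + 2k2 + 2k3 + k4) = 1.069846
t=0.080000, y=1.069846:
  k1 = f(0.080000, 1.069846) = 1.955429
  k2 = f(0.120000, 1.148064) = 1.781950
  k3 = f(0.120000, 1.141124) = 1.797835
  k4 = f(0.160000, 1.213673) = 1.626997
  y ← 1.069846 + (0.08/6)·(k1 + 2k2 + 2k3 + k4) = 1.213073
y(0.16) ≈ 1.2131

1.2131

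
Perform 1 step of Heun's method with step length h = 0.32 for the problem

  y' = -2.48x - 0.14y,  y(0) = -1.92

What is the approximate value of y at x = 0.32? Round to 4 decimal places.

Heun: k1 = f(x_n, y_n); k2 = f(x_n + h, y_n + h·k1); y_{n+1} = y_n + (h/2)·(k1 + k2).
x=0.000000, y=-1.920000:
  k1 = f(0.000000, -1.920000) = 0.268800
  k2 = f(0.320000, -1.833984) = -0.536842
  y ← -1.920000 + (0.32/2)·(0.268800 + (-0.536842)) = -1.962887
y(0.32) ≈ -1.9629

-1.9629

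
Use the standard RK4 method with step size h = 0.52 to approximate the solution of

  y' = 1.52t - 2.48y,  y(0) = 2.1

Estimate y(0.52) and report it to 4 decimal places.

0.7751

RK4: k1 = f(t_n, y_n); k2 = f(t_n + h/2, y_n + (h/2)·k1); k3 = f(t_n + h/2, y_n + (h/2)·k2); k4 = f(t_n + h, y_n + h·k3); y_{n+1} = y_n + (h/6)·(k1 + 2k2 + 2k3 + k4).
t=0.000000, y=2.100000:
  k1 = f(0.000000, 2.100000) = -5.208000
  k2 = f(0.260000, 0.745920) = -1.454682
  k3 = f(0.260000, 1.721783) = -3.874821
  k4 = f(0.520000, 0.085093) = 0.579370
  y ← 2.100000 + (0.52/6)·(k1 + 2k2 + 2k3 + k4) = 0.775072
y(0.52) ≈ 0.7751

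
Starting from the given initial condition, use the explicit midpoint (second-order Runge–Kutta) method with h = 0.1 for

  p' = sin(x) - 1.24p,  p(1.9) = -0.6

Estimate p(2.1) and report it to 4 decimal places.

-0.3085

Midpoint: k1 = f(x_n, p_n); k2 = f(x_n + h/2, p_n + (h/2)·k1); p_{n+1} = p_n + h·k2.
x=1.900000, p=-0.600000:
  k1 = f(1.900000, -0.600000) = 1.690300
  k2 = f(1.950000, -0.515485) = 1.568161
  p ← -0.600000 + 0.1·1.568161 = -0.443184
x=2.000000, p=-0.443184:
  k1 = f(2.000000, -0.443184) = 1.458845
  k2 = f(2.050000, -0.370242) = 1.346462
  p ← -0.443184 + 0.1·1.346462 = -0.308538
p(2.1) ≈ -0.3085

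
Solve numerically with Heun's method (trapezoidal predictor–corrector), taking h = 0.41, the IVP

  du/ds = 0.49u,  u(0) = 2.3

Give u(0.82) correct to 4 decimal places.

Heun: k1 = f(s_n, u_n); k2 = f(s_n + h, u_n + h·k1); u_{n+1} = u_n + (h/2)·(k1 + k2).
s=0.000000, u=2.300000:
  k1 = f(0.000000, 2.300000) = 1.127000
  k2 = f(0.410000, 2.762070) = 1.353414
  u ← 2.300000 + (0.41/2)·(1.127000 + 1.353414) = 2.808485
s=0.410000, u=2.808485:
  k1 = f(0.410000, 2.808485) = 1.376158
  k2 = f(0.820000, 3.372710) = 1.652628
  u ← 2.808485 + (0.41/2)·(1.376158 + 1.652628) = 3.429386
u(0.82) ≈ 3.4294

3.4294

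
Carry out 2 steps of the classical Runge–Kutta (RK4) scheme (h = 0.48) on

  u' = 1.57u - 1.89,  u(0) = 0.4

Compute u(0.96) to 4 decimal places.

RK4: k1 = f(t_n, u_n); k2 = f(t_n + h/2, u_n + (h/2)·k1); k3 = f(t_n + h/2, u_n + (h/2)·k2); k4 = f(t_n + h, u_n + h·k3); u_{n+1} = u_n + (h/6)·(k1 + 2k2 + 2k3 + k4).
t=0.000000, u=0.400000:
  k1 = f(0.000000, 0.400000) = -1.262000
  k2 = f(0.240000, 0.097120) = -1.737522
  k3 = f(0.240000, -0.017005) = -1.916698
  k4 = f(0.480000, -0.520015) = -2.706424
  u ← 0.400000 + (0.48/6)·(k1 + 2k2 + 2k3 + k4) = -0.502149
t=0.480000, u=-0.502149:
  k1 = f(0.480000, -0.502149) = -2.678374
  k2 = f(0.720000, -1.144959) = -3.687585
  k3 = f(0.720000, -1.387170) = -4.067856
  k4 = f(0.960000, -2.454720) = -5.743910
  u ← -0.502149 + (0.48/6)·(k1 + 2k2 + 2k3 + k4) = -2.416802
u(0.96) ≈ -2.4168

-2.4168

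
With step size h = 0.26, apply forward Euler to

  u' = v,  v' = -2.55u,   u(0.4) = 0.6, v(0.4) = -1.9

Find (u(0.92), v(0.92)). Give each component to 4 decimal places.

Euler on (u,v): u_{n+1} = u_n + h·u', v_{n+1} = v_n + h·v'.
0.400000: (0.600000, -1.900000); f=(-1.900000, -1.530000) → (0.106000, -2.297800)
0.660000: (0.106000, -2.297800); f=(-2.297800, -0.270300) → (-0.491428, -2.368078)
(u(0.92), v(0.92)) ≈ (-0.4914, -2.3681)

-0.4914, -2.3681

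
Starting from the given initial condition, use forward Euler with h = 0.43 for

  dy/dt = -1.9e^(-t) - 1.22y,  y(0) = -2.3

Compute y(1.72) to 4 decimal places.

-0.7146

Euler: y_{n+1} = y_n + h·f(t_n, y_n).
t=0.000000, y=-2.300000: f=0.906000 → y ← -2.300000 + 0.43·0.906000 = -1.910420
t=0.430000, y=-1.910420: f=1.094745 → y ← -1.910420 + 0.43·1.094745 = -1.439680
t=0.860000, y=-1.439680: f=0.952401 → y ← -1.439680 + 0.43·0.952401 = -1.030147
t=1.290000, y=-1.030147: f=0.733765 → y ← -1.030147 + 0.43·0.733765 = -0.714628
y(1.72) ≈ -0.7146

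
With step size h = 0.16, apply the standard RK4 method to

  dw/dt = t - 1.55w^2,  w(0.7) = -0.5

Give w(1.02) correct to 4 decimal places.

RK4: k1 = f(t_n, w_n); k2 = f(t_n + h/2, w_n + (h/2)·k1); k3 = f(t_n + h/2, w_n + (h/2)·k2); k4 = f(t_n + h, w_n + h·k3); w_{n+1} = w_n + (h/6)·(k1 + 2k2 + 2k3 + k4).
t=0.700000, w=-0.500000:
  k1 = f(0.700000, -0.500000) = 0.312500
  k2 = f(0.780000, -0.475000) = 0.430281
  k3 = f(0.780000, -0.465577) = 0.444018
  k4 = f(0.860000, -0.428957) = 0.574794
  w ← -0.500000 + (0.16/6)·(k1 + 2k2 + 2k3 + k4) = -0.429710
t=0.860000, w=-0.429710:
  k1 = f(0.860000, -0.429710) = 0.573792
  k2 = f(0.940000, -0.383806) = 0.711674
  k3 = f(0.940000, -0.372776) = 0.724609
  k4 = f(1.020000, -0.313772) = 0.867398
  w ← -0.429710 + (0.16/6)·(k1 + 2k2 + 2k3 + k4) = -0.314676
w(1.02) ≈ -0.3147

-0.3147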